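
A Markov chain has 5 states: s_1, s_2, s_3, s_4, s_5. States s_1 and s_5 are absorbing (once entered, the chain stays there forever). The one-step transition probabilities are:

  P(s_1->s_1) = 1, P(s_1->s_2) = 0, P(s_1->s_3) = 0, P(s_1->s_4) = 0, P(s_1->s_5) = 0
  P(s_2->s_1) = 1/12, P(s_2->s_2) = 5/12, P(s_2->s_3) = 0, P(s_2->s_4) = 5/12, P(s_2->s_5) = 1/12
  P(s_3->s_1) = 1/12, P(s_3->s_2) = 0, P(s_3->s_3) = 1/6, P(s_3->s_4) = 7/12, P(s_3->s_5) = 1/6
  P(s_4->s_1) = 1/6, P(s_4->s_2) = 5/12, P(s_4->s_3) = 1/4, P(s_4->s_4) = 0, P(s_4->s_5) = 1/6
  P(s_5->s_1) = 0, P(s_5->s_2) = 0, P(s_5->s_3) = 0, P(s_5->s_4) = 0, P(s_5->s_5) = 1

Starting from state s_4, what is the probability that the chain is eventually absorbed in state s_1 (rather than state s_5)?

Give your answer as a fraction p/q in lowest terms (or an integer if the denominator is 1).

Let a_i = P(absorbed in s_1 | start in state i).
Boundary conditions: a_s_1 = 1, a_s_5 = 0.
For each transient state i, a_i = sum_j P(i->j) * a_j:
  a_s_2 = 1/12*a_s_1 + 5/12*a_s_2 + 0*a_s_3 + 5/12*a_s_4 + 1/12*a_s_5
  a_s_3 = 1/12*a_s_1 + 0*a_s_2 + 1/6*a_s_3 + 7/12*a_s_4 + 1/6*a_s_5
  a_s_4 = 1/6*a_s_1 + 5/12*a_s_2 + 1/4*a_s_3 + 0*a_s_4 + 1/6*a_s_5

Substituting a_s_1 = 1 and a_s_5 = 0, rearrange to (I - Q) a = r where r[i] = P(i -> s_1):
  [7/12, 0, -5/12] . (a_s_2, a_s_3, a_s_4) = 1/12
  [0, 5/6, -7/12] . (a_s_2, a_s_3, a_s_4) = 1/12
  [-5/12, -1/4, 1] . (a_s_2, a_s_3, a_s_4) = 1/6

Solving yields:
  a_s_2 = 214/443
  a_s_3 = 192/443
  a_s_4 = 211/443

Starting state is s_4, so the absorption probability is a_s_4 = 211/443.

Answer: 211/443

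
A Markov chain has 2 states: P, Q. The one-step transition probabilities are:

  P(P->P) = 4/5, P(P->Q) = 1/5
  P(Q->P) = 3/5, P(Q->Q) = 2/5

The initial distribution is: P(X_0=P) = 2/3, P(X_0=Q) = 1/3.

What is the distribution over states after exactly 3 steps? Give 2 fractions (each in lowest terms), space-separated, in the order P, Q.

Answer: 281/375 94/375

Derivation:
Propagating the distribution step by step (d_{t+1} = d_t * P):
d_0 = (P=2/3, Q=1/3)
  d_1[P] = 2/3*4/5 + 1/3*3/5 = 11/15
  d_1[Q] = 2/3*1/5 + 1/3*2/5 = 4/15
d_1 = (P=11/15, Q=4/15)
  d_2[P] = 11/15*4/5 + 4/15*3/5 = 56/75
  d_2[Q] = 11/15*1/5 + 4/15*2/5 = 19/75
d_2 = (P=56/75, Q=19/75)
  d_3[P] = 56/75*4/5 + 19/75*3/5 = 281/375
  d_3[Q] = 56/75*1/5 + 19/75*2/5 = 94/375
d_3 = (P=281/375, Q=94/375)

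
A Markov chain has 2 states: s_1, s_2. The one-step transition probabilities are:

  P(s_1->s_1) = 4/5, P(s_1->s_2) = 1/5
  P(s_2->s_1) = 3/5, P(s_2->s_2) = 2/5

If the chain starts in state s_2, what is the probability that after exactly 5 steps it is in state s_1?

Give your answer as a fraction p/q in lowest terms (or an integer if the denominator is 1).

Computing P^5 by repeated multiplication:
P^1 =
  s_1: [4/5, 1/5]
  s_2: [3/5, 2/5]
P^2 =
  s_1: [19/25, 6/25]
  s_2: [18/25, 7/25]
P^3 =
  s_1: [94/125, 31/125]
  s_2: [93/125, 32/125]
P^4 =
  s_1: [469/625, 156/625]
  s_2: [468/625, 157/625]
P^5 =
  s_1: [2344/3125, 781/3125]
  s_2: [2343/3125, 782/3125]

(P^5)[s_2 -> s_1] = 2343/3125

Answer: 2343/3125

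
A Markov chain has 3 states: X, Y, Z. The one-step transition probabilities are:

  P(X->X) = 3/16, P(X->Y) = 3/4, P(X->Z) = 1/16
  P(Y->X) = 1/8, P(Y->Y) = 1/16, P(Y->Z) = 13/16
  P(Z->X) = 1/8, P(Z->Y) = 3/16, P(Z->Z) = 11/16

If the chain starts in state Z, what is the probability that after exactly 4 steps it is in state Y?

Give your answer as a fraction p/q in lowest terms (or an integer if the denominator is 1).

Computing P^4 by repeated multiplication:
P^1 =
  X: [3/16, 3/4, 1/16]
  Y: [1/8, 1/16, 13/16]
  Z: [1/8, 3/16, 11/16]
P^2 =
  X: [35/256, 51/256, 85/128]
  Y: [17/128, 1/4, 79/128]
  Z: [17/128, 15/64, 81/128]
P^3 =
  X: [547/4096, 981/4096, 321/512]
  Y: [273/2048, 473/2048, 651/1024]
  Z: [273/2048, 477/2048, 649/1024]
P^4 =
  X: [8739/65536, 15249/65536, 10387/16384]
  Y: [4369/32768, 7655/32768, 2593/4096]
  Z: [4369/32768, 7647/32768, 1297/2048]

(P^4)[Z -> Y] = 7647/32768

Answer: 7647/32768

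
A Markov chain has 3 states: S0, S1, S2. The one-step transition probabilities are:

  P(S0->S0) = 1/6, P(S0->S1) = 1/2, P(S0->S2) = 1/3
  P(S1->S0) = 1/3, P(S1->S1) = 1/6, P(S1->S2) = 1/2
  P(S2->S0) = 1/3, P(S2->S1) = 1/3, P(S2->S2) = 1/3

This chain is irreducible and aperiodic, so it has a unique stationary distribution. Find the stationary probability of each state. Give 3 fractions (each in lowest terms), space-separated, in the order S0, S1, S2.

Answer: 2/7 16/49 19/49

Derivation:
The stationary distribution satisfies pi = pi * P, i.e.:
  pi_S0 = 1/6*pi_S0 + 1/3*pi_S1 + 1/3*pi_S2
  pi_S1 = 1/2*pi_S0 + 1/6*pi_S1 + 1/3*pi_S2
  pi_S2 = 1/3*pi_S0 + 1/2*pi_S1 + 1/3*pi_S2
with normalization: pi_S0 + pi_S1 + pi_S2 = 1.

Using the first 2 balance equations plus normalization, the linear system A*pi = b is:
  [-5/6, 1/3, 1/3] . pi = 0
  [1/2, -5/6, 1/3] . pi = 0
  [1, 1, 1] . pi = 1

Solving yields:
  pi_S0 = 2/7
  pi_S1 = 16/49
  pi_S2 = 19/49

Verification (pi * P):
  2/7*1/6 + 16/49*1/3 + 19/49*1/3 = 2/7 = pi_S0  (ok)
  2/7*1/2 + 16/49*1/6 + 19/49*1/3 = 16/49 = pi_S1  (ok)
  2/7*1/3 + 16/49*1/2 + 19/49*1/3 = 19/49 = pi_S2  (ok)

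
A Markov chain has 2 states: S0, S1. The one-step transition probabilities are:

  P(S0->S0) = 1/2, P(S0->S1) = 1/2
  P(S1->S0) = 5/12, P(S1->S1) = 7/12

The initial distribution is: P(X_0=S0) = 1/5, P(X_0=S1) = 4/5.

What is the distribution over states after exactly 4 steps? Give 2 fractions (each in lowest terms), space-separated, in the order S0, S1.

Answer: 23563/51840 28277/51840

Derivation:
Propagating the distribution step by step (d_{t+1} = d_t * P):
d_0 = (S0=1/5, S1=4/5)
  d_1[S0] = 1/5*1/2 + 4/5*5/12 = 13/30
  d_1[S1] = 1/5*1/2 + 4/5*7/12 = 17/30
d_1 = (S0=13/30, S1=17/30)
  d_2[S0] = 13/30*1/2 + 17/30*5/12 = 163/360
  d_2[S1] = 13/30*1/2 + 17/30*7/12 = 197/360
d_2 = (S0=163/360, S1=197/360)
  d_3[S0] = 163/360*1/2 + 197/360*5/12 = 1963/4320
  d_3[S1] = 163/360*1/2 + 197/360*7/12 = 2357/4320
d_3 = (S0=1963/4320, S1=2357/4320)
  d_4[S0] = 1963/4320*1/2 + 2357/4320*5/12 = 23563/51840
  d_4[S1] = 1963/4320*1/2 + 2357/4320*7/12 = 28277/51840
d_4 = (S0=23563/51840, S1=28277/51840)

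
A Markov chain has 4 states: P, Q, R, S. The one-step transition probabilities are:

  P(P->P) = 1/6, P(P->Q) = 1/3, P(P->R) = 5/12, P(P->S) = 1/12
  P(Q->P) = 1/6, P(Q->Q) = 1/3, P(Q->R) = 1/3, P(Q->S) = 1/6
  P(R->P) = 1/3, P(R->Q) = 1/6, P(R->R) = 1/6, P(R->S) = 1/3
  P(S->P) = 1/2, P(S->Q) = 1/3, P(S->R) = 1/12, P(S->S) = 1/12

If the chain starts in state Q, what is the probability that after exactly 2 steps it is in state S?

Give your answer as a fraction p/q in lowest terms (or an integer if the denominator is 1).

Answer: 7/36

Derivation:
Computing P^2 by repeated multiplication:
P^1 =
  P: [1/6, 1/3, 5/12, 1/12]
  Q: [1/6, 1/3, 1/3, 1/6]
  R: [1/3, 1/6, 1/6, 1/3]
  S: [1/2, 1/3, 1/12, 1/12]
P^2 =
  P: [19/72, 19/72, 37/144, 31/144]
  Q: [5/18, 5/18, 1/4, 7/36]
  R: [11/36, 11/36, 1/4, 5/36]
  S: [5/24, 23/72, 49/144, 19/144]

(P^2)[Q -> S] = 7/36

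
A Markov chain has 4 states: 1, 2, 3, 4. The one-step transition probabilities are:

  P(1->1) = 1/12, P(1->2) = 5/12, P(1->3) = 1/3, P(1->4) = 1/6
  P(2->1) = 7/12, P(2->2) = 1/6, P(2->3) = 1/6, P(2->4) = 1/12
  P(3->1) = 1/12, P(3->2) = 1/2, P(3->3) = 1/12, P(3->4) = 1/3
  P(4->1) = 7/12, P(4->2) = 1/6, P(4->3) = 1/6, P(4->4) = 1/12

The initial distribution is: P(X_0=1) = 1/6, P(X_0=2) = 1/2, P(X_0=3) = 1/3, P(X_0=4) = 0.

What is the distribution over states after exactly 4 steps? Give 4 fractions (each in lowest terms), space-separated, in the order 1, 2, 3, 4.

Answer: 187/576 541/1728 697/3456 185/1152

Derivation:
Propagating the distribution step by step (d_{t+1} = d_t * P):
d_0 = (1=1/6, 2=1/2, 3=1/3, 4=0)
  d_1[1] = 1/6*1/12 + 1/2*7/12 + 1/3*1/12 + 0*7/12 = 1/3
  d_1[2] = 1/6*5/12 + 1/2*1/6 + 1/3*1/2 + 0*1/6 = 23/72
  d_1[3] = 1/6*1/3 + 1/2*1/6 + 1/3*1/12 + 0*1/6 = 1/6
  d_1[4] = 1/6*1/6 + 1/2*1/12 + 1/3*1/3 + 0*1/12 = 13/72
d_1 = (1=1/3, 2=23/72, 3=1/6, 4=13/72)
  d_2[1] = 1/3*1/12 + 23/72*7/12 + 1/6*1/12 + 13/72*7/12 = 1/3
  d_2[2] = 1/3*5/12 + 23/72*1/6 + 1/6*1/2 + 13/72*1/6 = 11/36
  d_2[3] = 1/3*1/3 + 23/72*1/6 + 1/6*1/12 + 13/72*1/6 = 5/24
  d_2[4] = 1/3*1/6 + 23/72*1/12 + 1/6*1/3 + 13/72*1/12 = 11/72
d_2 = (1=1/3, 2=11/36, 3=5/24, 4=11/72)
  d_3[1] = 1/3*1/12 + 11/36*7/12 + 5/24*1/12 + 11/72*7/12 = 5/16
  d_3[2] = 1/3*5/12 + 11/36*1/6 + 5/24*1/2 + 11/72*1/6 = 23/72
  d_3[3] = 1/3*1/3 + 11/36*1/6 + 5/24*1/12 + 11/72*1/6 = 59/288
  d_3[4] = 1/3*1/6 + 11/36*1/12 + 5/24*1/3 + 11/72*1/12 = 47/288
d_3 = (1=5/16, 2=23/72, 3=59/288, 4=47/288)
  d_4[1] = 5/16*1/12 + 23/72*7/12 + 59/288*1/12 + 47/288*7/12 = 187/576
  d_4[2] = 5/16*5/12 + 23/72*1/6 + 59/288*1/2 + 47/288*1/6 = 541/1728
  d_4[3] = 5/16*1/3 + 23/72*1/6 + 59/288*1/12 + 47/288*1/6 = 697/3456
  d_4[4] = 5/16*1/6 + 23/72*1/12 + 59/288*1/3 + 47/288*1/12 = 185/1152
d_4 = (1=187/576, 2=541/1728, 3=697/3456, 4=185/1152)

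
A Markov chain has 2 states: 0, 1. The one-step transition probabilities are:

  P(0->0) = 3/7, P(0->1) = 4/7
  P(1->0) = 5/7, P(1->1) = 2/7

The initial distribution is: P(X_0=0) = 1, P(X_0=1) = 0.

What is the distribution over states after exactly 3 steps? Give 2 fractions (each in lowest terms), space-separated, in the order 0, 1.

Answer: 187/343 156/343

Derivation:
Propagating the distribution step by step (d_{t+1} = d_t * P):
d_0 = (0=1, 1=0)
  d_1[0] = 1*3/7 + 0*5/7 = 3/7
  d_1[1] = 1*4/7 + 0*2/7 = 4/7
d_1 = (0=3/7, 1=4/7)
  d_2[0] = 3/7*3/7 + 4/7*5/7 = 29/49
  d_2[1] = 3/7*4/7 + 4/7*2/7 = 20/49
d_2 = (0=29/49, 1=20/49)
  d_3[0] = 29/49*3/7 + 20/49*5/7 = 187/343
  d_3[1] = 29/49*4/7 + 20/49*2/7 = 156/343
d_3 = (0=187/343, 1=156/343)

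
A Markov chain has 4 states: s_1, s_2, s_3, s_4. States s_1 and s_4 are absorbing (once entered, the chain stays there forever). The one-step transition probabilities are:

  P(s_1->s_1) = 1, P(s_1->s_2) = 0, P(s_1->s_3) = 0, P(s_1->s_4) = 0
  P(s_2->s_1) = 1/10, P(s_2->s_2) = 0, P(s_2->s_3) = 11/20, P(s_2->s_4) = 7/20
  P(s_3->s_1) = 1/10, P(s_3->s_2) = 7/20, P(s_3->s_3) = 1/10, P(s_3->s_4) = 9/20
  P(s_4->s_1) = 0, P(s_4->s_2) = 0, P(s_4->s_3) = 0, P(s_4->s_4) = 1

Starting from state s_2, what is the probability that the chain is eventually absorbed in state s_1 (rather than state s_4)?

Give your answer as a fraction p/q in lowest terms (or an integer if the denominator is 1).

Let a_i = P(absorbed in s_1 | start in state i).
Boundary conditions: a_s_1 = 1, a_s_4 = 0.
For each transient state i, a_i = sum_j P(i->j) * a_j:
  a_s_2 = 1/10*a_s_1 + 0*a_s_2 + 11/20*a_s_3 + 7/20*a_s_4
  a_s_3 = 1/10*a_s_1 + 7/20*a_s_2 + 1/10*a_s_3 + 9/20*a_s_4

Substituting a_s_1 = 1 and a_s_4 = 0, rearrange to (I - Q) a = r where r[i] = P(i -> s_1):
  [1, -11/20] . (a_s_2, a_s_3) = 1/10
  [-7/20, 9/10] . (a_s_2, a_s_3) = 1/10

Solving yields:
  a_s_2 = 58/283
  a_s_3 = 54/283

Starting state is s_2, so the absorption probability is a_s_2 = 58/283.

Answer: 58/283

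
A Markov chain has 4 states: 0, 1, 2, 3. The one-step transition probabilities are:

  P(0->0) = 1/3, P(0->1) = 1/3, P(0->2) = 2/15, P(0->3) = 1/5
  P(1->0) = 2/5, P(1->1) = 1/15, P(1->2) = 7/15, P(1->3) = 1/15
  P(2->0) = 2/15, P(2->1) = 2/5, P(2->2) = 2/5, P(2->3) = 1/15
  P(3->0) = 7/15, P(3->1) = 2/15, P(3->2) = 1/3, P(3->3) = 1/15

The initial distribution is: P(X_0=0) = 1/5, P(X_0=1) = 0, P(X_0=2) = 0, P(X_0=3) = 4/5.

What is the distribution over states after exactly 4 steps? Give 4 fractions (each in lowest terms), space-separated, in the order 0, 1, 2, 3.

Answer: 25144/84375 7517/28125 3061/9375 9131/84375

Derivation:
Propagating the distribution step by step (d_{t+1} = d_t * P):
d_0 = (0=1/5, 1=0, 2=0, 3=4/5)
  d_1[0] = 1/5*1/3 + 0*2/5 + 0*2/15 + 4/5*7/15 = 11/25
  d_1[1] = 1/5*1/3 + 0*1/15 + 0*2/5 + 4/5*2/15 = 13/75
  d_1[2] = 1/5*2/15 + 0*7/15 + 0*2/5 + 4/5*1/3 = 22/75
  d_1[3] = 1/5*1/5 + 0*1/15 + 0*1/15 + 4/5*1/15 = 7/75
d_1 = (0=11/25, 1=13/75, 2=22/75, 3=7/75)
  d_2[0] = 11/25*1/3 + 13/75*2/5 + 22/75*2/15 + 7/75*7/15 = 112/375
  d_2[1] = 11/25*1/3 + 13/75*1/15 + 22/75*2/5 + 7/75*2/15 = 36/125
  d_2[2] = 11/25*2/15 + 13/75*7/15 + 22/75*2/5 + 7/75*1/3 = 36/125
  d_2[3] = 11/25*1/5 + 13/75*1/15 + 22/75*1/15 + 7/75*1/15 = 47/375
d_2 = (0=112/375, 1=36/125, 2=36/125, 3=47/375)
  d_3[0] = 112/375*1/3 + 36/125*2/5 + 36/125*2/15 + 47/375*7/15 = 1753/5625
  d_3[1] = 112/375*1/3 + 36/125*1/15 + 36/125*2/5 + 47/375*2/15 = 94/375
  d_3[2] = 112/375*2/15 + 36/125*7/15 + 36/125*2/5 + 47/375*1/3 = 207/625
  d_3[3] = 112/375*1/5 + 36/125*1/15 + 36/125*1/15 + 47/375*1/15 = 599/5625
d_3 = (0=1753/5625, 1=94/375, 2=207/625, 3=599/5625)
  d_4[0] = 1753/5625*1/3 + 94/375*2/5 + 207/625*2/15 + 599/5625*7/15 = 25144/84375
  d_4[1] = 1753/5625*1/3 + 94/375*1/15 + 207/625*2/5 + 599/5625*2/15 = 7517/28125
  d_4[2] = 1753/5625*2/15 + 94/375*7/15 + 207/625*2/5 + 599/5625*1/3 = 3061/9375
  d_4[3] = 1753/5625*1/5 + 94/375*1/15 + 207/625*1/15 + 599/5625*1/15 = 9131/84375
d_4 = (0=25144/84375, 1=7517/28125, 2=3061/9375, 3=9131/84375)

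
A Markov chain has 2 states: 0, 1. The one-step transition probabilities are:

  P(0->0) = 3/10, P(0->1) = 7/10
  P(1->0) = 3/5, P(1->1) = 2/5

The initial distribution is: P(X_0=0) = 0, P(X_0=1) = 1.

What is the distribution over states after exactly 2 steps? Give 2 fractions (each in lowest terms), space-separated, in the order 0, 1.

Propagating the distribution step by step (d_{t+1} = d_t * P):
d_0 = (0=0, 1=1)
  d_1[0] = 0*3/10 + 1*3/5 = 3/5
  d_1[1] = 0*7/10 + 1*2/5 = 2/5
d_1 = (0=3/5, 1=2/5)
  d_2[0] = 3/5*3/10 + 2/5*3/5 = 21/50
  d_2[1] = 3/5*7/10 + 2/5*2/5 = 29/50
d_2 = (0=21/50, 1=29/50)

Answer: 21/50 29/50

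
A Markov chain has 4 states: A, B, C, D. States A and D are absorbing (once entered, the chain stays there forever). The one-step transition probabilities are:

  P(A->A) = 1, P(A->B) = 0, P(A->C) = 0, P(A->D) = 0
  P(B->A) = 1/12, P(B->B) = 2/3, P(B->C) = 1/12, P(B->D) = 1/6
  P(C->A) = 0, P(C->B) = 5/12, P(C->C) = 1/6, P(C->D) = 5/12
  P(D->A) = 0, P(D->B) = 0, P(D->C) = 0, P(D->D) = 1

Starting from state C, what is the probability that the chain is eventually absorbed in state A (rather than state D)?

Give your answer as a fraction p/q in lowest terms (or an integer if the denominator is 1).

Let a_i = P(absorbed in A | start in state i).
Boundary conditions: a_A = 1, a_D = 0.
For each transient state i, a_i = sum_j P(i->j) * a_j:
  a_B = 1/12*a_A + 2/3*a_B + 1/12*a_C + 1/6*a_D
  a_C = 0*a_A + 5/12*a_B + 1/6*a_C + 5/12*a_D

Substituting a_A = 1 and a_D = 0, rearrange to (I - Q) a = r where r[i] = P(i -> A):
  [1/3, -1/12] . (a_B, a_C) = 1/12
  [-5/12, 5/6] . (a_B, a_C) = 0

Solving yields:
  a_B = 2/7
  a_C = 1/7

Starting state is C, so the absorption probability is a_C = 1/7.

Answer: 1/7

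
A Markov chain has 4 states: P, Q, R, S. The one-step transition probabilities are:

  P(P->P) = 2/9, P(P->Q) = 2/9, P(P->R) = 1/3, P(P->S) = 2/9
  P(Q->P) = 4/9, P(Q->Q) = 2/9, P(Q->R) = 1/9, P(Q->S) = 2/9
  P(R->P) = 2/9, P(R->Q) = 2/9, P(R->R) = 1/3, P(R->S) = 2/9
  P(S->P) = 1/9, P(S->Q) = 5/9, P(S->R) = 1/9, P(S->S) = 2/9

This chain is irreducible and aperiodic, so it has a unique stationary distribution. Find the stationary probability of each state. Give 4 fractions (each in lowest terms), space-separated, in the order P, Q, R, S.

Answer: 64/243 8/27 53/243 2/9

Derivation:
The stationary distribution satisfies pi = pi * P, i.e.:
  pi_P = 2/9*pi_P + 4/9*pi_Q + 2/9*pi_R + 1/9*pi_S
  pi_Q = 2/9*pi_P + 2/9*pi_Q + 2/9*pi_R + 5/9*pi_S
  pi_R = 1/3*pi_P + 1/9*pi_Q + 1/3*pi_R + 1/9*pi_S
  pi_S = 2/9*pi_P + 2/9*pi_Q + 2/9*pi_R + 2/9*pi_S
with normalization: pi_P + pi_Q + pi_R + pi_S = 1.

Using the first 3 balance equations plus normalization, the linear system A*pi = b is:
  [-7/9, 4/9, 2/9, 1/9] . pi = 0
  [2/9, -7/9, 2/9, 5/9] . pi = 0
  [1/3, 1/9, -2/3, 1/9] . pi = 0
  [1, 1, 1, 1] . pi = 1

Solving yields:
  pi_P = 64/243
  pi_Q = 8/27
  pi_R = 53/243
  pi_S = 2/9

Verification (pi * P):
  64/243*2/9 + 8/27*4/9 + 53/243*2/9 + 2/9*1/9 = 64/243 = pi_P  (ok)
  64/243*2/9 + 8/27*2/9 + 53/243*2/9 + 2/9*5/9 = 8/27 = pi_Q  (ok)
  64/243*1/3 + 8/27*1/9 + 53/243*1/3 + 2/9*1/9 = 53/243 = pi_R  (ok)
  64/243*2/9 + 8/27*2/9 + 53/243*2/9 + 2/9*2/9 = 2/9 = pi_S  (ok)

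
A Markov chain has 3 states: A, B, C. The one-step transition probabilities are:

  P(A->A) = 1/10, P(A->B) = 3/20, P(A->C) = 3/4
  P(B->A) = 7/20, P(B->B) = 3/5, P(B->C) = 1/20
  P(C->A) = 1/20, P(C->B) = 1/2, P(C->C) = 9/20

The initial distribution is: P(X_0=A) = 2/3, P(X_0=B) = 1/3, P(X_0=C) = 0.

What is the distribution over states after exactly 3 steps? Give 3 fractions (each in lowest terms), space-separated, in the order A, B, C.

Answer: 4733/24000 791/1600 3701/12000

Derivation:
Propagating the distribution step by step (d_{t+1} = d_t * P):
d_0 = (A=2/3, B=1/3, C=0)
  d_1[A] = 2/3*1/10 + 1/3*7/20 + 0*1/20 = 11/60
  d_1[B] = 2/3*3/20 + 1/3*3/5 + 0*1/2 = 3/10
  d_1[C] = 2/3*3/4 + 1/3*1/20 + 0*9/20 = 31/60
d_1 = (A=11/60, B=3/10, C=31/60)
  d_2[A] = 11/60*1/10 + 3/10*7/20 + 31/60*1/20 = 179/1200
  d_2[B] = 11/60*3/20 + 3/10*3/5 + 31/60*1/2 = 559/1200
  d_2[C] = 11/60*3/4 + 3/10*1/20 + 31/60*9/20 = 77/200
d_2 = (A=179/1200, B=559/1200, C=77/200)
  d_3[A] = 179/1200*1/10 + 559/1200*7/20 + 77/200*1/20 = 4733/24000
  d_3[B] = 179/1200*3/20 + 559/1200*3/5 + 77/200*1/2 = 791/1600
  d_3[C] = 179/1200*3/4 + 559/1200*1/20 + 77/200*9/20 = 3701/12000
d_3 = (A=4733/24000, B=791/1600, C=3701/12000)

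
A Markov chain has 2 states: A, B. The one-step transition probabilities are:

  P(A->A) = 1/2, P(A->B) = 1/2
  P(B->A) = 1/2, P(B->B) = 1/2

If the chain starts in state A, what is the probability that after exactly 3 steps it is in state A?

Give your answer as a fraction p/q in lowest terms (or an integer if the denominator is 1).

Computing P^3 by repeated multiplication:
P^1 =
  A: [1/2, 1/2]
  B: [1/2, 1/2]
P^2 =
  A: [1/2, 1/2]
  B: [1/2, 1/2]
P^3 =
  A: [1/2, 1/2]
  B: [1/2, 1/2]

(P^3)[A -> A] = 1/2

Answer: 1/2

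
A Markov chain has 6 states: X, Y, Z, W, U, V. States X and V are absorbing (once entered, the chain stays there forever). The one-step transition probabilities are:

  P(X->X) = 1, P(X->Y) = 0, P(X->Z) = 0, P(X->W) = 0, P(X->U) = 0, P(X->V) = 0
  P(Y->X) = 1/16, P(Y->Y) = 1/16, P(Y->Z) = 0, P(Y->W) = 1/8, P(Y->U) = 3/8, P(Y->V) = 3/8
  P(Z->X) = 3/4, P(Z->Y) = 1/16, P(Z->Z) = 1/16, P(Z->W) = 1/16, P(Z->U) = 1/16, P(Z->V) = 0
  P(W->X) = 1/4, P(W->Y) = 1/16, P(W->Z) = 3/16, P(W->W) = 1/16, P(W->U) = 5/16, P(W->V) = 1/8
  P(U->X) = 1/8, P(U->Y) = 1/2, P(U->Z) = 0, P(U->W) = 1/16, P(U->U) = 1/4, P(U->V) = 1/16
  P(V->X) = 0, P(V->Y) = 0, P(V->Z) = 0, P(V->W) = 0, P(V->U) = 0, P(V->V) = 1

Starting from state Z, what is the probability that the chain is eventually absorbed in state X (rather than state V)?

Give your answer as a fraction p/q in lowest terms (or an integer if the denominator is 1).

Answer: 11734/13173

Derivation:
Let a_i = P(absorbed in X | start in state i).
Boundary conditions: a_X = 1, a_V = 0.
For each transient state i, a_i = sum_j P(i->j) * a_j:
  a_Y = 1/16*a_X + 1/16*a_Y + 0*a_Z + 1/8*a_W + 3/8*a_U + 3/8*a_V
  a_Z = 3/4*a_X + 1/16*a_Y + 1/16*a_Z + 1/16*a_W + 1/16*a_U + 0*a_V
  a_W = 1/4*a_X + 1/16*a_Y + 3/16*a_Z + 1/16*a_W + 5/16*a_U + 1/8*a_V
  a_U = 1/8*a_X + 1/2*a_Y + 0*a_Z + 1/16*a_W + 1/4*a_U + 1/16*a_V

Substituting a_X = 1 and a_V = 0, rearrange to (I - Q) a = r where r[i] = P(i -> X):
  [15/16, 0, -1/8, -3/8] . (a_Y, a_Z, a_W, a_U) = 1/16
  [-1/16, 15/16, -1/16, -1/16] . (a_Y, a_Z, a_W, a_U) = 3/4
  [-1/16, -3/16, 15/16, -5/16] . (a_Y, a_Z, a_W, a_U) = 1/4
  [-1/2, 0, -1/16, 3/4] . (a_Y, a_Z, a_W, a_U) = 1/8

Solving yields:
  a_Y = 1407/4391
  a_Z = 11734/13173
  a_W = 2678/4391
  a_U = 1893/4391

Starting state is Z, so the absorption probability is a_Z = 11734/13173.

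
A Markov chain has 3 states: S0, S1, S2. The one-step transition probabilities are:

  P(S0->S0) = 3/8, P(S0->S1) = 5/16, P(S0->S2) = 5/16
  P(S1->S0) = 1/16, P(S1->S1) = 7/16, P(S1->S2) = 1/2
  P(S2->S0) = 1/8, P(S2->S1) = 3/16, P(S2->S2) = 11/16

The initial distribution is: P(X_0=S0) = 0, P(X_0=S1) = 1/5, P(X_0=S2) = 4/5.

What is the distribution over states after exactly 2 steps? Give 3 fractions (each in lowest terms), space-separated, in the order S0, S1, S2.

Propagating the distribution step by step (d_{t+1} = d_t * P):
d_0 = (S0=0, S1=1/5, S2=4/5)
  d_1[S0] = 0*3/8 + 1/5*1/16 + 4/5*1/8 = 9/80
  d_1[S1] = 0*5/16 + 1/5*7/16 + 4/5*3/16 = 19/80
  d_1[S2] = 0*5/16 + 1/5*1/2 + 4/5*11/16 = 13/20
d_1 = (S0=9/80, S1=19/80, S2=13/20)
  d_2[S0] = 9/80*3/8 + 19/80*1/16 + 13/20*1/8 = 177/1280
  d_2[S1] = 9/80*5/16 + 19/80*7/16 + 13/20*3/16 = 167/640
  d_2[S2] = 9/80*5/16 + 19/80*1/2 + 13/20*11/16 = 769/1280
d_2 = (S0=177/1280, S1=167/640, S2=769/1280)

Answer: 177/1280 167/640 769/1280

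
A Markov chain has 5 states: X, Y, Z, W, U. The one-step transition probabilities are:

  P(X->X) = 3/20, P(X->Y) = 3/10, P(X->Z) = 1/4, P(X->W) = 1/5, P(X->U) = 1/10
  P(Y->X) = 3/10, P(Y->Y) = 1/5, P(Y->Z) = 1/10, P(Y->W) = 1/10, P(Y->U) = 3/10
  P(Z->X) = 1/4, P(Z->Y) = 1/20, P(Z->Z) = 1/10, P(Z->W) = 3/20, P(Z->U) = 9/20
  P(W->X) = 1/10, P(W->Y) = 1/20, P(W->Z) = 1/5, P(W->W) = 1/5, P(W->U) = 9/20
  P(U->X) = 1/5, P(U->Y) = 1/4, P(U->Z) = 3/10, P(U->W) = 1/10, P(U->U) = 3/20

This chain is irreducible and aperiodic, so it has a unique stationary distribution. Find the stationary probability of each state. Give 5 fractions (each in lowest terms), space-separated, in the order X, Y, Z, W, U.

Answer: 19004/93373 17021/93373 18588/93373 13519/93373 25241/93373

Derivation:
The stationary distribution satisfies pi = pi * P, i.e.:
  pi_X = 3/20*pi_X + 3/10*pi_Y + 1/4*pi_Z + 1/10*pi_W + 1/5*pi_U
  pi_Y = 3/10*pi_X + 1/5*pi_Y + 1/20*pi_Z + 1/20*pi_W + 1/4*pi_U
  pi_Z = 1/4*pi_X + 1/10*pi_Y + 1/10*pi_Z + 1/5*pi_W + 3/10*pi_U
  pi_W = 1/5*pi_X + 1/10*pi_Y + 3/20*pi_Z + 1/5*pi_W + 1/10*pi_U
  pi_U = 1/10*pi_X + 3/10*pi_Y + 9/20*pi_Z + 9/20*pi_W + 3/20*pi_U
with normalization: pi_X + pi_Y + pi_Z + pi_W + pi_U = 1.

Using the first 4 balance equations plus normalization, the linear system A*pi = b is:
  [-17/20, 3/10, 1/4, 1/10, 1/5] . pi = 0
  [3/10, -4/5, 1/20, 1/20, 1/4] . pi = 0
  [1/4, 1/10, -9/10, 1/5, 3/10] . pi = 0
  [1/5, 1/10, 3/20, -4/5, 1/10] . pi = 0
  [1, 1, 1, 1, 1] . pi = 1

Solving yields:
  pi_X = 19004/93373
  pi_Y = 17021/93373
  pi_Z = 18588/93373
  pi_W = 13519/93373
  pi_U = 25241/93373

Verification (pi * P):
  19004/93373*3/20 + 17021/93373*3/10 + 18588/93373*1/4 + 13519/93373*1/10 + 25241/93373*1/5 = 19004/93373 = pi_X  (ok)
  19004/93373*3/10 + 17021/93373*1/5 + 18588/93373*1/20 + 13519/93373*1/20 + 25241/93373*1/4 = 17021/93373 = pi_Y  (ok)
  19004/93373*1/4 + 17021/93373*1/10 + 18588/93373*1/10 + 13519/93373*1/5 + 25241/93373*3/10 = 18588/93373 = pi_Z  (ok)
  19004/93373*1/5 + 17021/93373*1/10 + 18588/93373*3/20 + 13519/93373*1/5 + 25241/93373*1/10 = 13519/93373 = pi_W  (ok)
  19004/93373*1/10 + 17021/93373*3/10 + 18588/93373*9/20 + 13519/93373*9/20 + 25241/93373*3/20 = 25241/93373 = pi_U  (ok)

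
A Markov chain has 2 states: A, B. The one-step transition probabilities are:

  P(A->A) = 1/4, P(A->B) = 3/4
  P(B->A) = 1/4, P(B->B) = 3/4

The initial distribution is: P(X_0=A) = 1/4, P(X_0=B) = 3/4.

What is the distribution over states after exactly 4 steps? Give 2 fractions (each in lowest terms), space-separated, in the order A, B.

Answer: 1/4 3/4

Derivation:
Propagating the distribution step by step (d_{t+1} = d_t * P):
d_0 = (A=1/4, B=3/4)
  d_1[A] = 1/4*1/4 + 3/4*1/4 = 1/4
  d_1[B] = 1/4*3/4 + 3/4*3/4 = 3/4
d_1 = (A=1/4, B=3/4)
  d_2[A] = 1/4*1/4 + 3/4*1/4 = 1/4
  d_2[B] = 1/4*3/4 + 3/4*3/4 = 3/4
d_2 = (A=1/4, B=3/4)
  d_3[A] = 1/4*1/4 + 3/4*1/4 = 1/4
  d_3[B] = 1/4*3/4 + 3/4*3/4 = 3/4
d_3 = (A=1/4, B=3/4)
  d_4[A] = 1/4*1/4 + 3/4*1/4 = 1/4
  d_4[B] = 1/4*3/4 + 3/4*3/4 = 3/4
d_4 = (A=1/4, B=3/4)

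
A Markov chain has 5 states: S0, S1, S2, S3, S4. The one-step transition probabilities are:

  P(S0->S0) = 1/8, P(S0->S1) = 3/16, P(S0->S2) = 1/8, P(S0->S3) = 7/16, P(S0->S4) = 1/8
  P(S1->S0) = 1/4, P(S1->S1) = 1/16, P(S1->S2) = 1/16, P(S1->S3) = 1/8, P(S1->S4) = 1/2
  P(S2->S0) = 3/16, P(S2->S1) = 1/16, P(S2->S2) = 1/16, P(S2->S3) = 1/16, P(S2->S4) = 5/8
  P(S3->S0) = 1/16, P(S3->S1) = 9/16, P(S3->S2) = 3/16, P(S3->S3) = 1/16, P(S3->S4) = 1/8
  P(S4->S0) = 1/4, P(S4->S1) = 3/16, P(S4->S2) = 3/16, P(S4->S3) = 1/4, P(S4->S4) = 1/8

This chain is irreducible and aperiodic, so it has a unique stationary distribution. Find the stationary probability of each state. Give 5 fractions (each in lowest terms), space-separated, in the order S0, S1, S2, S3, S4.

The stationary distribution satisfies pi = pi * P, i.e.:
  pi_S0 = 1/8*pi_S0 + 1/4*pi_S1 + 3/16*pi_S2 + 1/16*pi_S3 + 1/4*pi_S4
  pi_S1 = 3/16*pi_S0 + 1/16*pi_S1 + 1/16*pi_S2 + 9/16*pi_S3 + 3/16*pi_S4
  pi_S2 = 1/8*pi_S0 + 1/16*pi_S1 + 1/16*pi_S2 + 3/16*pi_S3 + 3/16*pi_S4
  pi_S3 = 7/16*pi_S0 + 1/8*pi_S1 + 1/16*pi_S2 + 1/16*pi_S3 + 1/4*pi_S4
  pi_S4 = 1/8*pi_S0 + 1/2*pi_S1 + 5/8*pi_S2 + 1/8*pi_S3 + 1/8*pi_S4
with normalization: pi_S0 + pi_S1 + pi_S2 + pi_S3 + pi_S4 = 1.

Using the first 4 balance equations plus normalization, the linear system A*pi = b is:
  [-7/8, 1/4, 3/16, 1/16, 1/4] . pi = 0
  [3/16, -15/16, 1/16, 9/16, 3/16] . pi = 0
  [1/8, 1/16, -15/16, 3/16, 3/16] . pi = 0
  [7/16, 1/8, 1/16, -15/16, 1/4] . pi = 0
  [1, 1, 1, 1, 1] . pi = 1

Solving yields:
  pi_S0 = 1051/5766
  pi_S1 = 626/2883
  pi_S2 = 509/3844
  pi_S3 = 2255/11532
  pi_S4 = 262/961

Verification (pi * P):
  1051/5766*1/8 + 626/2883*1/4 + 509/3844*3/16 + 2255/11532*1/16 + 262/961*1/4 = 1051/5766 = pi_S0  (ok)
  1051/5766*3/16 + 626/2883*1/16 + 509/3844*1/16 + 2255/11532*9/16 + 262/961*3/16 = 626/2883 = pi_S1  (ok)
  1051/5766*1/8 + 626/2883*1/16 + 509/3844*1/16 + 2255/11532*3/16 + 262/961*3/16 = 509/3844 = pi_S2  (ok)
  1051/5766*7/16 + 626/2883*1/8 + 509/3844*1/16 + 2255/11532*1/16 + 262/961*1/4 = 2255/11532 = pi_S3  (ok)
  1051/5766*1/8 + 626/2883*1/2 + 509/3844*5/8 + 2255/11532*1/8 + 262/961*1/8 = 262/961 = pi_S4  (ok)

Answer: 1051/5766 626/2883 509/3844 2255/11532 262/961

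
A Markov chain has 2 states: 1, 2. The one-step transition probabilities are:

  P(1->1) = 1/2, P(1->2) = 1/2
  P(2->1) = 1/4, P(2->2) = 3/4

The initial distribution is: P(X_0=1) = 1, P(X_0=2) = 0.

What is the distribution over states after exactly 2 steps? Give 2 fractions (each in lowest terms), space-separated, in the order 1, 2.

Answer: 3/8 5/8

Derivation:
Propagating the distribution step by step (d_{t+1} = d_t * P):
d_0 = (1=1, 2=0)
  d_1[1] = 1*1/2 + 0*1/4 = 1/2
  d_1[2] = 1*1/2 + 0*3/4 = 1/2
d_1 = (1=1/2, 2=1/2)
  d_2[1] = 1/2*1/2 + 1/2*1/4 = 3/8
  d_2[2] = 1/2*1/2 + 1/2*3/4 = 5/8
d_2 = (1=3/8, 2=5/8)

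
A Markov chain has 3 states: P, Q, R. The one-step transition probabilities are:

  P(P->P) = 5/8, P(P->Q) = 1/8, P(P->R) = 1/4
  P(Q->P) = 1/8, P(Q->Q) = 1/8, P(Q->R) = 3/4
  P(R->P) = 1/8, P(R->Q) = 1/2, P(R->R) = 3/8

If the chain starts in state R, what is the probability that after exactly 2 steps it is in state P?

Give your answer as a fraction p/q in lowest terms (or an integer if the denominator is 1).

Answer: 3/16

Derivation:
Computing P^2 by repeated multiplication:
P^1 =
  P: [5/8, 1/8, 1/4]
  Q: [1/8, 1/8, 3/4]
  R: [1/8, 1/2, 3/8]
P^2 =
  P: [7/16, 7/32, 11/32]
  Q: [3/16, 13/32, 13/32]
  R: [3/16, 17/64, 35/64]

(P^2)[R -> P] = 3/16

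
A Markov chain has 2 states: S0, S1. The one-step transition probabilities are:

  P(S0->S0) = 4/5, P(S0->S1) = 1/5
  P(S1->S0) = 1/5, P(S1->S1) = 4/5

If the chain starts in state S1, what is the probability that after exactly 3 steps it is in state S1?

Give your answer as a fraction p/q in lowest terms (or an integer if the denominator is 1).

Answer: 76/125

Derivation:
Computing P^3 by repeated multiplication:
P^1 =
  S0: [4/5, 1/5]
  S1: [1/5, 4/5]
P^2 =
  S0: [17/25, 8/25]
  S1: [8/25, 17/25]
P^3 =
  S0: [76/125, 49/125]
  S1: [49/125, 76/125]

(P^3)[S1 -> S1] = 76/125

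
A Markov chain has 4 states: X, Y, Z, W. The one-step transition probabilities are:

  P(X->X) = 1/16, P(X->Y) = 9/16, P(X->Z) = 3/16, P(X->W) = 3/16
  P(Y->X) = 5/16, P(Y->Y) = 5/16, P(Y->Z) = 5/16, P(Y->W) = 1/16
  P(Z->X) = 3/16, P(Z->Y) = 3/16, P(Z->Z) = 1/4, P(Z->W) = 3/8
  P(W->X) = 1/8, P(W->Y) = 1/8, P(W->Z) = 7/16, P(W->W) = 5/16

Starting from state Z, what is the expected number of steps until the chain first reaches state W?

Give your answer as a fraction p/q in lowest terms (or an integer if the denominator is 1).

Let h_i = expected steps to first reach W from state i.
Boundary: h_W = 0.
First-step equations for the other states:
  h_X = 1 + 1/16*h_X + 9/16*h_Y + 3/16*h_Z + 3/16*h_W
  h_Y = 1 + 5/16*h_X + 5/16*h_Y + 5/16*h_Z + 1/16*h_W
  h_Z = 1 + 3/16*h_X + 3/16*h_Y + 1/4*h_Z + 3/8*h_W

Substituting h_W = 0 and rearranging gives the linear system (I - Q) h = 1:
  [15/16, -9/16, -3/16] . (h_X, h_Y, h_Z) = 1
  [-5/16, 11/16, -5/16] . (h_X, h_Y, h_Z) = 1
  [-3/16, -3/16, 3/4] . (h_X, h_Y, h_Z) = 1

Solving yields:
  h_X = 16/3
  h_Y = 224/39
  h_Z = 160/39

Starting state is Z, so the expected hitting time is h_Z = 160/39.

Answer: 160/39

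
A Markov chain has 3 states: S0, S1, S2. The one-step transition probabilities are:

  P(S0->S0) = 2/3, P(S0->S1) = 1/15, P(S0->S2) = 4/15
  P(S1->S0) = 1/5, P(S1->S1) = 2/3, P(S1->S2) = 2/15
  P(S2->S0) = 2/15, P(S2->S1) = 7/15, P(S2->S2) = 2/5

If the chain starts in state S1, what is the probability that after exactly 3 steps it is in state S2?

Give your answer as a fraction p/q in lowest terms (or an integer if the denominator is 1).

Computing P^3 by repeated multiplication:
P^1 =
  S0: [2/3, 1/15, 4/15]
  S1: [1/5, 2/3, 2/15]
  S2: [2/15, 7/15, 2/5]
P^2 =
  S0: [37/75, 16/75, 22/75]
  S1: [64/225, 13/25, 44/225]
  S2: [53/225, 38/75, 58/225]
P^3 =
  S0: [154/375, 39/125, 104/375]
  S1: [1079/3375, 514/1125, 754/3375]
  S2: [988/3375, 533/1125, 788/3375]

(P^3)[S1 -> S2] = 754/3375

Answer: 754/3375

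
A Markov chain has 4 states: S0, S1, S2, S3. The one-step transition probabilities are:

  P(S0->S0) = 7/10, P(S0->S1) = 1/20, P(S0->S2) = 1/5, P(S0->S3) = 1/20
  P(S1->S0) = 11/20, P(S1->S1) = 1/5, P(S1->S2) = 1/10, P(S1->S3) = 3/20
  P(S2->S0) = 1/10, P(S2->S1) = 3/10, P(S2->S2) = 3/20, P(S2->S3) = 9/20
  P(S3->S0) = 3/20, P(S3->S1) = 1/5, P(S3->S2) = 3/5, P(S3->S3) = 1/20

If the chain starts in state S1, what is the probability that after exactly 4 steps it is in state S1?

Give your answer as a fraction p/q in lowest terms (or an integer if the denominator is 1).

Computing P^4 by repeated multiplication:
P^1 =
  S0: [7/10, 1/20, 1/5, 1/20]
  S1: [11/20, 1/5, 1/10, 3/20]
  S2: [1/10, 3/10, 3/20, 9/20]
  S3: [3/20, 1/5, 3/5, 1/20]
P^2 =
  S0: [109/200, 23/200, 41/200, 27/200]
  S1: [211/400, 51/400, 47/200, 11/100]
  S2: [127/400, 1/5, 137/400, 7/50]
  S3: [113/400, 19/80, 17/100, 31/100]
P^3 =
  S0: [971/2000, 111/800, 929/4000, 287/2000]
  S1: [767/1600, 231/1600, 439/2000, 627/4000]
  S2: [31/80, 1493/8000, 1751/8000, 207/1000]
  S3: [627/1600, 1397/8000, 1167/4000, 567/4000]
P^4 =
  S0: [36873/80000, 94/625, 18553/80000, 6271/40000]
  S1: [73669/160000, 24007/160000, 18983/80000, 12179/80000]
  S2: [68293/160000, 13101/80000, 40511/160000, 12497/80000]
  S3: [67327/160000, 27263/160000, 4493/20000, 14733/80000]

(P^4)[S1 -> S1] = 24007/160000

Answer: 24007/160000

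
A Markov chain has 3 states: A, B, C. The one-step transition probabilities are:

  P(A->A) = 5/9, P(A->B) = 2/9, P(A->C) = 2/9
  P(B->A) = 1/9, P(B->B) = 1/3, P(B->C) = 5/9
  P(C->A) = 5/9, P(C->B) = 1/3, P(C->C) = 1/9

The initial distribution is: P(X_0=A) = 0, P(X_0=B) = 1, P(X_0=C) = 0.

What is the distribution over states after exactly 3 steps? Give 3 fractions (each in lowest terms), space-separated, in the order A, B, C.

Propagating the distribution step by step (d_{t+1} = d_t * P):
d_0 = (A=0, B=1, C=0)
  d_1[A] = 0*5/9 + 1*1/9 + 0*5/9 = 1/9
  d_1[B] = 0*2/9 + 1*1/3 + 0*1/3 = 1/3
  d_1[C] = 0*2/9 + 1*5/9 + 0*1/9 = 5/9
d_1 = (A=1/9, B=1/3, C=5/9)
  d_2[A] = 1/9*5/9 + 1/3*1/9 + 5/9*5/9 = 11/27
  d_2[B] = 1/9*2/9 + 1/3*1/3 + 5/9*1/3 = 26/81
  d_2[C] = 1/9*2/9 + 1/3*5/9 + 5/9*1/9 = 22/81
d_2 = (A=11/27, B=26/81, C=22/81)
  d_3[A] = 11/27*5/9 + 26/81*1/9 + 22/81*5/9 = 301/729
  d_3[B] = 11/27*2/9 + 26/81*1/3 + 22/81*1/3 = 70/243
  d_3[C] = 11/27*2/9 + 26/81*5/9 + 22/81*1/9 = 218/729
d_3 = (A=301/729, B=70/243, C=218/729)

Answer: 301/729 70/243 218/729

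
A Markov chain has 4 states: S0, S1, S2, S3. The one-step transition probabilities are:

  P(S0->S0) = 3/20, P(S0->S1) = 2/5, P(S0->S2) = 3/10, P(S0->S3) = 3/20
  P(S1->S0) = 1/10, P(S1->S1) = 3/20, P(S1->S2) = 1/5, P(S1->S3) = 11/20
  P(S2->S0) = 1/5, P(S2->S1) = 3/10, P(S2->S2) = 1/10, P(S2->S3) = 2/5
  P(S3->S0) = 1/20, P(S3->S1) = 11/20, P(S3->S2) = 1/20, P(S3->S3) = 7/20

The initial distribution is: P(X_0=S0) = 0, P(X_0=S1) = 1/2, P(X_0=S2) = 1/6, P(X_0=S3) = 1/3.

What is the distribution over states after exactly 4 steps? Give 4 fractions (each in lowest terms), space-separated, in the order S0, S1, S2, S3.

Answer: 1469/15000 115249/320000 128753/960000 97871/240000

Derivation:
Propagating the distribution step by step (d_{t+1} = d_t * P):
d_0 = (S0=0, S1=1/2, S2=1/6, S3=1/3)
  d_1[S0] = 0*3/20 + 1/2*1/10 + 1/6*1/5 + 1/3*1/20 = 1/10
  d_1[S1] = 0*2/5 + 1/2*3/20 + 1/6*3/10 + 1/3*11/20 = 37/120
  d_1[S2] = 0*3/10 + 1/2*1/5 + 1/6*1/10 + 1/3*1/20 = 2/15
  d_1[S3] = 0*3/20 + 1/2*11/20 + 1/6*2/5 + 1/3*7/20 = 11/24
d_1 = (S0=1/10, S1=37/120, S2=2/15, S3=11/24)
  d_2[S0] = 1/10*3/20 + 37/120*1/10 + 2/15*1/5 + 11/24*1/20 = 229/2400
  d_2[S1] = 1/10*2/5 + 37/120*3/20 + 2/15*3/10 + 11/24*11/20 = 227/600
  d_2[S2] = 1/10*3/10 + 37/120*1/5 + 2/15*1/10 + 11/24*1/20 = 307/2400
  d_2[S3] = 1/10*3/20 + 37/120*11/20 + 2/15*2/5 + 11/24*7/20 = 239/600
d_2 = (S0=229/2400, S1=227/600, S2=307/2400, S3=239/600)
  d_3[S0] = 229/2400*3/20 + 227/600*1/10 + 307/2400*1/5 + 239/600*1/20 = 4687/48000
  d_3[S1] = 229/2400*2/5 + 227/600*3/20 + 307/2400*3/10 + 239/600*11/20 = 2819/8000
  d_3[S2] = 229/2400*3/10 + 227/600*1/5 + 307/2400*1/10 + 239/600*1/20 = 137/1000
  d_3[S3] = 229/2400*3/20 + 227/600*11/20 + 307/2400*2/5 + 239/600*7/20 = 19823/48000
d_3 = (S0=4687/48000, S1=2819/8000, S2=137/1000, S3=19823/48000)
  d_4[S0] = 4687/48000*3/20 + 2819/8000*1/10 + 137/1000*1/5 + 19823/48000*1/20 = 1469/15000
  d_4[S1] = 4687/48000*2/5 + 2819/8000*3/20 + 137/1000*3/10 + 19823/48000*11/20 = 115249/320000
  d_4[S2] = 4687/48000*3/10 + 2819/8000*1/5 + 137/1000*1/10 + 19823/48000*1/20 = 128753/960000
  d_4[S3] = 4687/48000*3/20 + 2819/8000*11/20 + 137/1000*2/5 + 19823/48000*7/20 = 97871/240000
d_4 = (S0=1469/15000, S1=115249/320000, S2=128753/960000, S3=97871/240000)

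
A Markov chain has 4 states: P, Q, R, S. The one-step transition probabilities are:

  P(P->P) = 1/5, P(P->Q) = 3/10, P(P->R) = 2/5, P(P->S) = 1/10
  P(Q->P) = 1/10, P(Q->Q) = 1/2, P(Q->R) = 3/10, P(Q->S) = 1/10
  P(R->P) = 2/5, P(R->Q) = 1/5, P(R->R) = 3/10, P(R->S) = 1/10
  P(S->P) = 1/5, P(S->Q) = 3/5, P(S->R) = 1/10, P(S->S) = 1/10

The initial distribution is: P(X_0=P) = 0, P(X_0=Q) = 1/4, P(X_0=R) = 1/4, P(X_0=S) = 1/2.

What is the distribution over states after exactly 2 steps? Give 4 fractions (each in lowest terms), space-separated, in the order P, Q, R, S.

Answer: 77/400 81/200 121/400 1/10

Derivation:
Propagating the distribution step by step (d_{t+1} = d_t * P):
d_0 = (P=0, Q=1/4, R=1/4, S=1/2)
  d_1[P] = 0*1/5 + 1/4*1/10 + 1/4*2/5 + 1/2*1/5 = 9/40
  d_1[Q] = 0*3/10 + 1/4*1/2 + 1/4*1/5 + 1/2*3/5 = 19/40
  d_1[R] = 0*2/5 + 1/4*3/10 + 1/4*3/10 + 1/2*1/10 = 1/5
  d_1[S] = 0*1/10 + 1/4*1/10 + 1/4*1/10 + 1/2*1/10 = 1/10
d_1 = (P=9/40, Q=19/40, R=1/5, S=1/10)
  d_2[P] = 9/40*1/5 + 19/40*1/10 + 1/5*2/5 + 1/10*1/5 = 77/400
  d_2[Q] = 9/40*3/10 + 19/40*1/2 + 1/5*1/5 + 1/10*3/5 = 81/200
  d_2[R] = 9/40*2/5 + 19/40*3/10 + 1/5*3/10 + 1/10*1/10 = 121/400
  d_2[S] = 9/40*1/10 + 19/40*1/10 + 1/5*1/10 + 1/10*1/10 = 1/10
d_2 = (P=77/400, Q=81/200, R=121/400, S=1/10)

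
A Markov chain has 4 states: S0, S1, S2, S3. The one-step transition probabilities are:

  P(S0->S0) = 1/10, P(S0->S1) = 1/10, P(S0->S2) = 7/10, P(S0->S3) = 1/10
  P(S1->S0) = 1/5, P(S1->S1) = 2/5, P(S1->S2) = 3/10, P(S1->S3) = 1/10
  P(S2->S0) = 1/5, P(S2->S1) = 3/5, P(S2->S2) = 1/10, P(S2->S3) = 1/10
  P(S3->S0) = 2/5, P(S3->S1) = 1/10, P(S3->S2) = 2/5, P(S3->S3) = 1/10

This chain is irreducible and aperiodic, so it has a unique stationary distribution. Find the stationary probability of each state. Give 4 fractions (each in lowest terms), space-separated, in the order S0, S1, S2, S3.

Answer: 1/5 3/8 13/40 1/10

Derivation:
The stationary distribution satisfies pi = pi * P, i.e.:
  pi_S0 = 1/10*pi_S0 + 1/5*pi_S1 + 1/5*pi_S2 + 2/5*pi_S3
  pi_S1 = 1/10*pi_S0 + 2/5*pi_S1 + 3/5*pi_S2 + 1/10*pi_S3
  pi_S2 = 7/10*pi_S0 + 3/10*pi_S1 + 1/10*pi_S2 + 2/5*pi_S3
  pi_S3 = 1/10*pi_S0 + 1/10*pi_S1 + 1/10*pi_S2 + 1/10*pi_S3
with normalization: pi_S0 + pi_S1 + pi_S2 + pi_S3 = 1.

Using the first 3 balance equations plus normalization, the linear system A*pi = b is:
  [-9/10, 1/5, 1/5, 2/5] . pi = 0
  [1/10, -3/5, 3/5, 1/10] . pi = 0
  [7/10, 3/10, -9/10, 2/5] . pi = 0
  [1, 1, 1, 1] . pi = 1

Solving yields:
  pi_S0 = 1/5
  pi_S1 = 3/8
  pi_S2 = 13/40
  pi_S3 = 1/10

Verification (pi * P):
  1/5*1/10 + 3/8*1/5 + 13/40*1/5 + 1/10*2/5 = 1/5 = pi_S0  (ok)
  1/5*1/10 + 3/8*2/5 + 13/40*3/5 + 1/10*1/10 = 3/8 = pi_S1  (ok)
  1/5*7/10 + 3/8*3/10 + 13/40*1/10 + 1/10*2/5 = 13/40 = pi_S2  (ok)
  1/5*1/10 + 3/8*1/10 + 13/40*1/10 + 1/10*1/10 = 1/10 = pi_S3  (ok)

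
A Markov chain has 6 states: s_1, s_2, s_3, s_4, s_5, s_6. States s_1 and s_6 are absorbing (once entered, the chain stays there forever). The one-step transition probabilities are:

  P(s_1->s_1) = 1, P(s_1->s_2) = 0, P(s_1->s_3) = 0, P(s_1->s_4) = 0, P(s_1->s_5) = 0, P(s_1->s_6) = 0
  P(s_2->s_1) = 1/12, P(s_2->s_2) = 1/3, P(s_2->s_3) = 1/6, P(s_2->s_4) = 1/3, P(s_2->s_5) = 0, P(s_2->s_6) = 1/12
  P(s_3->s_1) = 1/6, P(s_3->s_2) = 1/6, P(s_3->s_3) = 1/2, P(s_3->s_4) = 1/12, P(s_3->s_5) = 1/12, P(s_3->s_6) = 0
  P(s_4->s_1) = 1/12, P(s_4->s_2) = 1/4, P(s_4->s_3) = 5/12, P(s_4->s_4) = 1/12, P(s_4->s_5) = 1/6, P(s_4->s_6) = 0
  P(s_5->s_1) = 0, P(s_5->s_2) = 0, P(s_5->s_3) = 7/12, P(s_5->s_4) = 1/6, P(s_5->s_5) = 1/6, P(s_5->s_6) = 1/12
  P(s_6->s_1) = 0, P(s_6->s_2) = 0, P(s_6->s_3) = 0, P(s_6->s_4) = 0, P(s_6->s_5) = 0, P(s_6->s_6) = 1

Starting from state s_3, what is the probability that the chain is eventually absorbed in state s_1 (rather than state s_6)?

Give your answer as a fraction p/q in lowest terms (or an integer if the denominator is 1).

Let a_i = P(absorbed in s_1 | start in state i).
Boundary conditions: a_s_1 = 1, a_s_6 = 0.
For each transient state i, a_i = sum_j P(i->j) * a_j:
  a_s_2 = 1/12*a_s_1 + 1/3*a_s_2 + 1/6*a_s_3 + 1/3*a_s_4 + 0*a_s_5 + 1/12*a_s_6
  a_s_3 = 1/6*a_s_1 + 1/6*a_s_2 + 1/2*a_s_3 + 1/12*a_s_4 + 1/12*a_s_5 + 0*a_s_6
  a_s_4 = 1/12*a_s_1 + 1/4*a_s_2 + 5/12*a_s_3 + 1/12*a_s_4 + 1/6*a_s_5 + 0*a_s_6
  a_s_5 = 0*a_s_1 + 0*a_s_2 + 7/12*a_s_3 + 1/6*a_s_4 + 1/6*a_s_5 + 1/12*a_s_6

Substituting a_s_1 = 1 and a_s_6 = 0, rearrange to (I - Q) a = r where r[i] = P(i -> s_1):
  [2/3, -1/6, -1/3, 0] . (a_s_2, a_s_3, a_s_4, a_s_5) = 1/12
  [-1/6, 1/2, -1/12, -1/12] . (a_s_2, a_s_3, a_s_4, a_s_5) = 1/6
  [-1/4, -5/12, 11/12, -1/6] . (a_s_2, a_s_3, a_s_4, a_s_5) = 1/12
  [0, -7/12, -1/6, 5/6] . (a_s_2, a_s_3, a_s_4, a_s_5) = 0

Solving yields:
  a_s_2 = 1657/2236
  a_s_3 = 470/559
  a_s_4 = 1815/2236
  a_s_5 = 1679/2236

Starting state is s_3, so the absorption probability is a_s_3 = 470/559.

Answer: 470/559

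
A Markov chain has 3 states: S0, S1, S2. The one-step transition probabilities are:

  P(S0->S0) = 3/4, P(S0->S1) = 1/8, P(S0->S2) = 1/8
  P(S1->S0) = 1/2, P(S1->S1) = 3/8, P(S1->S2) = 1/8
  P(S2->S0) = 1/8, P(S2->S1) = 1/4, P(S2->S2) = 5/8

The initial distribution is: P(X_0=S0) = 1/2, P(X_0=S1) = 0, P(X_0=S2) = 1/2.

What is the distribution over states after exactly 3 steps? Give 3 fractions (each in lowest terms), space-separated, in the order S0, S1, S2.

Answer: 1/2 7/32 9/32

Derivation:
Propagating the distribution step by step (d_{t+1} = d_t * P):
d_0 = (S0=1/2, S1=0, S2=1/2)
  d_1[S0] = 1/2*3/4 + 0*1/2 + 1/2*1/8 = 7/16
  d_1[S1] = 1/2*1/8 + 0*3/8 + 1/2*1/4 = 3/16
  d_1[S2] = 1/2*1/8 + 0*1/8 + 1/2*5/8 = 3/8
d_1 = (S0=7/16, S1=3/16, S2=3/8)
  d_2[S0] = 7/16*3/4 + 3/16*1/2 + 3/8*1/8 = 15/32
  d_2[S1] = 7/16*1/8 + 3/16*3/8 + 3/8*1/4 = 7/32
  d_2[S2] = 7/16*1/8 + 3/16*1/8 + 3/8*5/8 = 5/16
d_2 = (S0=15/32, S1=7/32, S2=5/16)
  d_3[S0] = 15/32*3/4 + 7/32*1/2 + 5/16*1/8 = 1/2
  d_3[S1] = 15/32*1/8 + 7/32*3/8 + 5/16*1/4 = 7/32
  d_3[S2] = 15/32*1/8 + 7/32*1/8 + 5/16*5/8 = 9/32
d_3 = (S0=1/2, S1=7/32, S2=9/32)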